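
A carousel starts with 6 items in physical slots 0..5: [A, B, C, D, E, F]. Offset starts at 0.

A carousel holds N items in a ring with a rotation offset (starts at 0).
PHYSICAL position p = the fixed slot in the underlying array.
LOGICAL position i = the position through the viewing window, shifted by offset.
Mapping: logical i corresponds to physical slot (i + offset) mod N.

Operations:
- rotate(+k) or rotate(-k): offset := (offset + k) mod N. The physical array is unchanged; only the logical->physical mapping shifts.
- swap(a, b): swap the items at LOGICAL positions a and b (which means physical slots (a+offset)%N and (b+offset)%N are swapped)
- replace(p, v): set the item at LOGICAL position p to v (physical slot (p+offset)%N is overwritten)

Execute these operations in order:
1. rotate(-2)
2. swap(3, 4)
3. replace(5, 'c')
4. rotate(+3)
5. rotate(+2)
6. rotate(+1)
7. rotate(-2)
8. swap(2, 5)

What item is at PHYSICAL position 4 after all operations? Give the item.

After op 1 (rotate(-2)): offset=4, physical=[A,B,C,D,E,F], logical=[E,F,A,B,C,D]
After op 2 (swap(3, 4)): offset=4, physical=[A,C,B,D,E,F], logical=[E,F,A,C,B,D]
After op 3 (replace(5, 'c')): offset=4, physical=[A,C,B,c,E,F], logical=[E,F,A,C,B,c]
After op 4 (rotate(+3)): offset=1, physical=[A,C,B,c,E,F], logical=[C,B,c,E,F,A]
After op 5 (rotate(+2)): offset=3, physical=[A,C,B,c,E,F], logical=[c,E,F,A,C,B]
After op 6 (rotate(+1)): offset=4, physical=[A,C,B,c,E,F], logical=[E,F,A,C,B,c]
After op 7 (rotate(-2)): offset=2, physical=[A,C,B,c,E,F], logical=[B,c,E,F,A,C]
After op 8 (swap(2, 5)): offset=2, physical=[A,E,B,c,C,F], logical=[B,c,C,F,A,E]

Answer: C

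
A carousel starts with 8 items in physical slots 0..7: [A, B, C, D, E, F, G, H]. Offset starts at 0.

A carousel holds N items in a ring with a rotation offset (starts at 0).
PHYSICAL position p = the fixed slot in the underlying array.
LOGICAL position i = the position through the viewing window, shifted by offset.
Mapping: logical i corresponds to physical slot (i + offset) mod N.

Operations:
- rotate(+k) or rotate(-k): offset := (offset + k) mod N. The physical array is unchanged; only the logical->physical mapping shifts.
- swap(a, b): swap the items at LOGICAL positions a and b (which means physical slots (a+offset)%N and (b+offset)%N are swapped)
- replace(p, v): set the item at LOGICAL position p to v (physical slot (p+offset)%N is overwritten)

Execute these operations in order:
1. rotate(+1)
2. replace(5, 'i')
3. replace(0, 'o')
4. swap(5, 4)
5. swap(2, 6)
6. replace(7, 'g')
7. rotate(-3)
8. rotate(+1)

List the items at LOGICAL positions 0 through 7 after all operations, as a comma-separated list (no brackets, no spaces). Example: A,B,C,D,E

After op 1 (rotate(+1)): offset=1, physical=[A,B,C,D,E,F,G,H], logical=[B,C,D,E,F,G,H,A]
After op 2 (replace(5, 'i')): offset=1, physical=[A,B,C,D,E,F,i,H], logical=[B,C,D,E,F,i,H,A]
After op 3 (replace(0, 'o')): offset=1, physical=[A,o,C,D,E,F,i,H], logical=[o,C,D,E,F,i,H,A]
After op 4 (swap(5, 4)): offset=1, physical=[A,o,C,D,E,i,F,H], logical=[o,C,D,E,i,F,H,A]
After op 5 (swap(2, 6)): offset=1, physical=[A,o,C,H,E,i,F,D], logical=[o,C,H,E,i,F,D,A]
After op 6 (replace(7, 'g')): offset=1, physical=[g,o,C,H,E,i,F,D], logical=[o,C,H,E,i,F,D,g]
After op 7 (rotate(-3)): offset=6, physical=[g,o,C,H,E,i,F,D], logical=[F,D,g,o,C,H,E,i]
After op 8 (rotate(+1)): offset=7, physical=[g,o,C,H,E,i,F,D], logical=[D,g,o,C,H,E,i,F]

Answer: D,g,o,C,H,E,i,F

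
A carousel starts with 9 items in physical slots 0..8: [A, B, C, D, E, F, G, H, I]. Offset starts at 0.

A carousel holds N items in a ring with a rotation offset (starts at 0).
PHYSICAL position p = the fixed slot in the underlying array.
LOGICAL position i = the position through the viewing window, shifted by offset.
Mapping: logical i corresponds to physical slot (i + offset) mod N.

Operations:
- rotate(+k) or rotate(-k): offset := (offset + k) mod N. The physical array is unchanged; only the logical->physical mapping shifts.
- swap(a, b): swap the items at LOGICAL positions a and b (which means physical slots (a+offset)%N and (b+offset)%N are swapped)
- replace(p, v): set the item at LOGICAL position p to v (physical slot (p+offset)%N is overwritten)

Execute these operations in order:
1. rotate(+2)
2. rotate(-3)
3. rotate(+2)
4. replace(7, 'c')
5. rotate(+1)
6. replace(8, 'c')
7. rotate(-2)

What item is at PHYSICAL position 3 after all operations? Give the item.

After op 1 (rotate(+2)): offset=2, physical=[A,B,C,D,E,F,G,H,I], logical=[C,D,E,F,G,H,I,A,B]
After op 2 (rotate(-3)): offset=8, physical=[A,B,C,D,E,F,G,H,I], logical=[I,A,B,C,D,E,F,G,H]
After op 3 (rotate(+2)): offset=1, physical=[A,B,C,D,E,F,G,H,I], logical=[B,C,D,E,F,G,H,I,A]
After op 4 (replace(7, 'c')): offset=1, physical=[A,B,C,D,E,F,G,H,c], logical=[B,C,D,E,F,G,H,c,A]
After op 5 (rotate(+1)): offset=2, physical=[A,B,C,D,E,F,G,H,c], logical=[C,D,E,F,G,H,c,A,B]
After op 6 (replace(8, 'c')): offset=2, physical=[A,c,C,D,E,F,G,H,c], logical=[C,D,E,F,G,H,c,A,c]
After op 7 (rotate(-2)): offset=0, physical=[A,c,C,D,E,F,G,H,c], logical=[A,c,C,D,E,F,G,H,c]

Answer: D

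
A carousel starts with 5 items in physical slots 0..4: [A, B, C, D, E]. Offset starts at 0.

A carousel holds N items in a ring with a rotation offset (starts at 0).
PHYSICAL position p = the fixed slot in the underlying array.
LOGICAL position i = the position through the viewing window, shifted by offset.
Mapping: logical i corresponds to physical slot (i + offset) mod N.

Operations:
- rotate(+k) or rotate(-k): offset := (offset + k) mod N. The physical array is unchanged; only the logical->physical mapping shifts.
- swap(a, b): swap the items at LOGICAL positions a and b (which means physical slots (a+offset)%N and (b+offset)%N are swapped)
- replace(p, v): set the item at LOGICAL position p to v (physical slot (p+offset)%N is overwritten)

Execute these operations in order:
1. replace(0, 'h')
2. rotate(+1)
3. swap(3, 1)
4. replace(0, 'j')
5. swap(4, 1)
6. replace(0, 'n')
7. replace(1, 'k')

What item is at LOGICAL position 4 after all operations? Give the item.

After op 1 (replace(0, 'h')): offset=0, physical=[h,B,C,D,E], logical=[h,B,C,D,E]
After op 2 (rotate(+1)): offset=1, physical=[h,B,C,D,E], logical=[B,C,D,E,h]
After op 3 (swap(3, 1)): offset=1, physical=[h,B,E,D,C], logical=[B,E,D,C,h]
After op 4 (replace(0, 'j')): offset=1, physical=[h,j,E,D,C], logical=[j,E,D,C,h]
After op 5 (swap(4, 1)): offset=1, physical=[E,j,h,D,C], logical=[j,h,D,C,E]
After op 6 (replace(0, 'n')): offset=1, physical=[E,n,h,D,C], logical=[n,h,D,C,E]
After op 7 (replace(1, 'k')): offset=1, physical=[E,n,k,D,C], logical=[n,k,D,C,E]

Answer: E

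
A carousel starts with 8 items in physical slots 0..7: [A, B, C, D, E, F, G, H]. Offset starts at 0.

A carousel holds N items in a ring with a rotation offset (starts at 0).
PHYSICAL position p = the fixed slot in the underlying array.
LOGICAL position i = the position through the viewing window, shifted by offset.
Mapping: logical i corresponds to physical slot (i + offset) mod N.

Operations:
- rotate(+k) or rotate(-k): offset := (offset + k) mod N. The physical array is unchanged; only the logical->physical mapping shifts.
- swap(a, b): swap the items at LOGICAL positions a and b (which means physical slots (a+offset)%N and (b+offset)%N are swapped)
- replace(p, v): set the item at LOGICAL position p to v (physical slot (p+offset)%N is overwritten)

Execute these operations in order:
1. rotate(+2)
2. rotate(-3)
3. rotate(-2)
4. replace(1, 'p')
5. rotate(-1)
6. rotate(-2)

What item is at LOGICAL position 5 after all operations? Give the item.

Answer: H

Derivation:
After op 1 (rotate(+2)): offset=2, physical=[A,B,C,D,E,F,G,H], logical=[C,D,E,F,G,H,A,B]
After op 2 (rotate(-3)): offset=7, physical=[A,B,C,D,E,F,G,H], logical=[H,A,B,C,D,E,F,G]
After op 3 (rotate(-2)): offset=5, physical=[A,B,C,D,E,F,G,H], logical=[F,G,H,A,B,C,D,E]
After op 4 (replace(1, 'p')): offset=5, physical=[A,B,C,D,E,F,p,H], logical=[F,p,H,A,B,C,D,E]
After op 5 (rotate(-1)): offset=4, physical=[A,B,C,D,E,F,p,H], logical=[E,F,p,H,A,B,C,D]
After op 6 (rotate(-2)): offset=2, physical=[A,B,C,D,E,F,p,H], logical=[C,D,E,F,p,H,A,B]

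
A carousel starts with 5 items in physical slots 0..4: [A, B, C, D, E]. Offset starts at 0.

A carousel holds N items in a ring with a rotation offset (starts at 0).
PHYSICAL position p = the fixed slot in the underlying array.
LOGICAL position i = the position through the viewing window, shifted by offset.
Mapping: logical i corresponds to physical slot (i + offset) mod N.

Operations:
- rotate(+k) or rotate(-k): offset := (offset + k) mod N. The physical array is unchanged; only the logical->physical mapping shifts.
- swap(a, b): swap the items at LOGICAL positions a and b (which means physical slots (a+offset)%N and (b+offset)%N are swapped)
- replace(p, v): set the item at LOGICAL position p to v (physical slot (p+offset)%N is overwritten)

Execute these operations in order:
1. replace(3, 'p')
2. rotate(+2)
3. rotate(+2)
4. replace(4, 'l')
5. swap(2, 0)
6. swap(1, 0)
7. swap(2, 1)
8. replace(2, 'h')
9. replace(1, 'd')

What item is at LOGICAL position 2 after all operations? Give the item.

Answer: h

Derivation:
After op 1 (replace(3, 'p')): offset=0, physical=[A,B,C,p,E], logical=[A,B,C,p,E]
After op 2 (rotate(+2)): offset=2, physical=[A,B,C,p,E], logical=[C,p,E,A,B]
After op 3 (rotate(+2)): offset=4, physical=[A,B,C,p,E], logical=[E,A,B,C,p]
After op 4 (replace(4, 'l')): offset=4, physical=[A,B,C,l,E], logical=[E,A,B,C,l]
After op 5 (swap(2, 0)): offset=4, physical=[A,E,C,l,B], logical=[B,A,E,C,l]
After op 6 (swap(1, 0)): offset=4, physical=[B,E,C,l,A], logical=[A,B,E,C,l]
After op 7 (swap(2, 1)): offset=4, physical=[E,B,C,l,A], logical=[A,E,B,C,l]
After op 8 (replace(2, 'h')): offset=4, physical=[E,h,C,l,A], logical=[A,E,h,C,l]
After op 9 (replace(1, 'd')): offset=4, physical=[d,h,C,l,A], logical=[A,d,h,C,l]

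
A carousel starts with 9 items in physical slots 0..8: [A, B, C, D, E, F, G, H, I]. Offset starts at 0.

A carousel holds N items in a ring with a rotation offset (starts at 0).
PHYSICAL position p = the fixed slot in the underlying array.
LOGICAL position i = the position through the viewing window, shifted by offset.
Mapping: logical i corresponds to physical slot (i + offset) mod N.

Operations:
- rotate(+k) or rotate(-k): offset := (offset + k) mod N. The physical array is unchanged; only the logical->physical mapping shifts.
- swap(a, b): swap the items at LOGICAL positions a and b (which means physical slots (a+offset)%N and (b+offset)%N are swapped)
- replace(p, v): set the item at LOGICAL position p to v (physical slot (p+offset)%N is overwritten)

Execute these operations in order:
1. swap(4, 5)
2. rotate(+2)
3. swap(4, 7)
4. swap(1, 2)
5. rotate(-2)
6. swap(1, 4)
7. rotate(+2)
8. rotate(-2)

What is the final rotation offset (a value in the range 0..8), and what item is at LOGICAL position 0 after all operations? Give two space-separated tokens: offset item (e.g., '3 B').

Answer: 0 G

Derivation:
After op 1 (swap(4, 5)): offset=0, physical=[A,B,C,D,F,E,G,H,I], logical=[A,B,C,D,F,E,G,H,I]
After op 2 (rotate(+2)): offset=2, physical=[A,B,C,D,F,E,G,H,I], logical=[C,D,F,E,G,H,I,A,B]
After op 3 (swap(4, 7)): offset=2, physical=[G,B,C,D,F,E,A,H,I], logical=[C,D,F,E,A,H,I,G,B]
After op 4 (swap(1, 2)): offset=2, physical=[G,B,C,F,D,E,A,H,I], logical=[C,F,D,E,A,H,I,G,B]
After op 5 (rotate(-2)): offset=0, physical=[G,B,C,F,D,E,A,H,I], logical=[G,B,C,F,D,E,A,H,I]
After op 6 (swap(1, 4)): offset=0, physical=[G,D,C,F,B,E,A,H,I], logical=[G,D,C,F,B,E,A,H,I]
After op 7 (rotate(+2)): offset=2, physical=[G,D,C,F,B,E,A,H,I], logical=[C,F,B,E,A,H,I,G,D]
After op 8 (rotate(-2)): offset=0, physical=[G,D,C,F,B,E,A,H,I], logical=[G,D,C,F,B,E,A,H,I]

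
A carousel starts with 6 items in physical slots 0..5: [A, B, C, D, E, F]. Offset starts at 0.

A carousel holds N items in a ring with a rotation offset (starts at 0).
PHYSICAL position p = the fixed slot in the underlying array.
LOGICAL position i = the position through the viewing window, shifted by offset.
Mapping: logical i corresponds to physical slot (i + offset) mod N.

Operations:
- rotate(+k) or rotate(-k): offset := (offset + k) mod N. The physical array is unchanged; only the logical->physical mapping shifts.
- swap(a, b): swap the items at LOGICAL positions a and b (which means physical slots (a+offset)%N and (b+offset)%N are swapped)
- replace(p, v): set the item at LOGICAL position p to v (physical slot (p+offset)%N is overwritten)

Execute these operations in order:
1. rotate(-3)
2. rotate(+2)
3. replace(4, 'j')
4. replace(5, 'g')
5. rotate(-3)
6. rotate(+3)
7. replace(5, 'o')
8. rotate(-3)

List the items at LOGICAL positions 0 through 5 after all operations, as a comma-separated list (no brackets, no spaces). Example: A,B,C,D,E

After op 1 (rotate(-3)): offset=3, physical=[A,B,C,D,E,F], logical=[D,E,F,A,B,C]
After op 2 (rotate(+2)): offset=5, physical=[A,B,C,D,E,F], logical=[F,A,B,C,D,E]
After op 3 (replace(4, 'j')): offset=5, physical=[A,B,C,j,E,F], logical=[F,A,B,C,j,E]
After op 4 (replace(5, 'g')): offset=5, physical=[A,B,C,j,g,F], logical=[F,A,B,C,j,g]
After op 5 (rotate(-3)): offset=2, physical=[A,B,C,j,g,F], logical=[C,j,g,F,A,B]
After op 6 (rotate(+3)): offset=5, physical=[A,B,C,j,g,F], logical=[F,A,B,C,j,g]
After op 7 (replace(5, 'o')): offset=5, physical=[A,B,C,j,o,F], logical=[F,A,B,C,j,o]
After op 8 (rotate(-3)): offset=2, physical=[A,B,C,j,o,F], logical=[C,j,o,F,A,B]

Answer: C,j,o,F,A,B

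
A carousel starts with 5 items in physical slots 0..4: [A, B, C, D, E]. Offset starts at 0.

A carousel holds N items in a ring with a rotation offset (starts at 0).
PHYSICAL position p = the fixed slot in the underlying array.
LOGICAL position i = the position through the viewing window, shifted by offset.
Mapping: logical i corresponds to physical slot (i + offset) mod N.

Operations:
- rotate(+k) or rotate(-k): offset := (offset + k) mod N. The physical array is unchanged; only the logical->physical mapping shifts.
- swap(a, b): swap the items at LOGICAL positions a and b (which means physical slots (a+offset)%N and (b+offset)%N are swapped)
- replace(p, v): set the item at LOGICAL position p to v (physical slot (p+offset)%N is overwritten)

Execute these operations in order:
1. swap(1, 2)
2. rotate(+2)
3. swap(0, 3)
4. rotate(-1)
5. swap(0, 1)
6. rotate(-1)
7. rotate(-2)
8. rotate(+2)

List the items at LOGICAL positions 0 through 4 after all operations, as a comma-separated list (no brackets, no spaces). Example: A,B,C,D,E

After op 1 (swap(1, 2)): offset=0, physical=[A,C,B,D,E], logical=[A,C,B,D,E]
After op 2 (rotate(+2)): offset=2, physical=[A,C,B,D,E], logical=[B,D,E,A,C]
After op 3 (swap(0, 3)): offset=2, physical=[B,C,A,D,E], logical=[A,D,E,B,C]
After op 4 (rotate(-1)): offset=1, physical=[B,C,A,D,E], logical=[C,A,D,E,B]
After op 5 (swap(0, 1)): offset=1, physical=[B,A,C,D,E], logical=[A,C,D,E,B]
After op 6 (rotate(-1)): offset=0, physical=[B,A,C,D,E], logical=[B,A,C,D,E]
After op 7 (rotate(-2)): offset=3, physical=[B,A,C,D,E], logical=[D,E,B,A,C]
After op 8 (rotate(+2)): offset=0, physical=[B,A,C,D,E], logical=[B,A,C,D,E]

Answer: B,A,C,D,E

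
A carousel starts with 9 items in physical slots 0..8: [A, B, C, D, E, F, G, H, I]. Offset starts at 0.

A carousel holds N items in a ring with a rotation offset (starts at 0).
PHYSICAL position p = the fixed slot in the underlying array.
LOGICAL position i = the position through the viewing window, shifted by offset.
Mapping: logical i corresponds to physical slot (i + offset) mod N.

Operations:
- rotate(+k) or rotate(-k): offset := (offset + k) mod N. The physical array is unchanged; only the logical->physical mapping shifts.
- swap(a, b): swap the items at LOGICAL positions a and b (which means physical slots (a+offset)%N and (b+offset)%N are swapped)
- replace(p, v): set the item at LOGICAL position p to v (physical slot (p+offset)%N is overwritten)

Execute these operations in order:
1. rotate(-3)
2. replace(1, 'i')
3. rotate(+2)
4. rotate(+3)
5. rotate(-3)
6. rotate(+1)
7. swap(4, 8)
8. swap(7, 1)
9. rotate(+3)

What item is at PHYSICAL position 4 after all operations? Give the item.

Answer: I

Derivation:
After op 1 (rotate(-3)): offset=6, physical=[A,B,C,D,E,F,G,H,I], logical=[G,H,I,A,B,C,D,E,F]
After op 2 (replace(1, 'i')): offset=6, physical=[A,B,C,D,E,F,G,i,I], logical=[G,i,I,A,B,C,D,E,F]
After op 3 (rotate(+2)): offset=8, physical=[A,B,C,D,E,F,G,i,I], logical=[I,A,B,C,D,E,F,G,i]
After op 4 (rotate(+3)): offset=2, physical=[A,B,C,D,E,F,G,i,I], logical=[C,D,E,F,G,i,I,A,B]
After op 5 (rotate(-3)): offset=8, physical=[A,B,C,D,E,F,G,i,I], logical=[I,A,B,C,D,E,F,G,i]
After op 6 (rotate(+1)): offset=0, physical=[A,B,C,D,E,F,G,i,I], logical=[A,B,C,D,E,F,G,i,I]
After op 7 (swap(4, 8)): offset=0, physical=[A,B,C,D,I,F,G,i,E], logical=[A,B,C,D,I,F,G,i,E]
After op 8 (swap(7, 1)): offset=0, physical=[A,i,C,D,I,F,G,B,E], logical=[A,i,C,D,I,F,G,B,E]
After op 9 (rotate(+3)): offset=3, physical=[A,i,C,D,I,F,G,B,E], logical=[D,I,F,G,B,E,A,i,C]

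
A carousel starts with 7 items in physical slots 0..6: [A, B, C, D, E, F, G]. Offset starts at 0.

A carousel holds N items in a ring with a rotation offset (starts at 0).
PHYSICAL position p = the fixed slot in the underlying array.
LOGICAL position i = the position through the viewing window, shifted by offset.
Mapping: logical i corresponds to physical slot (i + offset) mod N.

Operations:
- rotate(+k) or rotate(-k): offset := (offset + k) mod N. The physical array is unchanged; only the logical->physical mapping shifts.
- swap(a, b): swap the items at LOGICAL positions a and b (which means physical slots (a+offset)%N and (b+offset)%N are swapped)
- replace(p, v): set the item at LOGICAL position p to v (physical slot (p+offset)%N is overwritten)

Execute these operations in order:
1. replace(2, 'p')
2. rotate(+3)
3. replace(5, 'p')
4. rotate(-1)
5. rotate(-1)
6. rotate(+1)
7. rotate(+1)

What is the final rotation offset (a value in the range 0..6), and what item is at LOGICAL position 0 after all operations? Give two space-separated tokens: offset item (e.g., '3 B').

Answer: 3 D

Derivation:
After op 1 (replace(2, 'p')): offset=0, physical=[A,B,p,D,E,F,G], logical=[A,B,p,D,E,F,G]
After op 2 (rotate(+3)): offset=3, physical=[A,B,p,D,E,F,G], logical=[D,E,F,G,A,B,p]
After op 3 (replace(5, 'p')): offset=3, physical=[A,p,p,D,E,F,G], logical=[D,E,F,G,A,p,p]
After op 4 (rotate(-1)): offset=2, physical=[A,p,p,D,E,F,G], logical=[p,D,E,F,G,A,p]
After op 5 (rotate(-1)): offset=1, physical=[A,p,p,D,E,F,G], logical=[p,p,D,E,F,G,A]
After op 6 (rotate(+1)): offset=2, physical=[A,p,p,D,E,F,G], logical=[p,D,E,F,G,A,p]
After op 7 (rotate(+1)): offset=3, physical=[A,p,p,D,E,F,G], logical=[D,E,F,G,A,p,p]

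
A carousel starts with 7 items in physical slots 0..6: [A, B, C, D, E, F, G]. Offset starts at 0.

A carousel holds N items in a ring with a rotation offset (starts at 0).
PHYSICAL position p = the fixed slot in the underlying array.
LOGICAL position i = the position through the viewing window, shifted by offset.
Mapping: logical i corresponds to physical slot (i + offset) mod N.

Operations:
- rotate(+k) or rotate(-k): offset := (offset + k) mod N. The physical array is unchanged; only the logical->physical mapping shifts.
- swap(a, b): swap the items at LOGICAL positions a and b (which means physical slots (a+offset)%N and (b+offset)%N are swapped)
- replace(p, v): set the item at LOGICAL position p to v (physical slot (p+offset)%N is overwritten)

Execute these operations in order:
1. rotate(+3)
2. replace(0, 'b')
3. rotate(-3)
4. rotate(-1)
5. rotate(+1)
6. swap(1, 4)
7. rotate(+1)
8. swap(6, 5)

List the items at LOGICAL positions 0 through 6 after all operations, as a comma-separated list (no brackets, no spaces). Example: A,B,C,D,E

After op 1 (rotate(+3)): offset=3, physical=[A,B,C,D,E,F,G], logical=[D,E,F,G,A,B,C]
After op 2 (replace(0, 'b')): offset=3, physical=[A,B,C,b,E,F,G], logical=[b,E,F,G,A,B,C]
After op 3 (rotate(-3)): offset=0, physical=[A,B,C,b,E,F,G], logical=[A,B,C,b,E,F,G]
After op 4 (rotate(-1)): offset=6, physical=[A,B,C,b,E,F,G], logical=[G,A,B,C,b,E,F]
After op 5 (rotate(+1)): offset=0, physical=[A,B,C,b,E,F,G], logical=[A,B,C,b,E,F,G]
After op 6 (swap(1, 4)): offset=0, physical=[A,E,C,b,B,F,G], logical=[A,E,C,b,B,F,G]
After op 7 (rotate(+1)): offset=1, physical=[A,E,C,b,B,F,G], logical=[E,C,b,B,F,G,A]
After op 8 (swap(6, 5)): offset=1, physical=[G,E,C,b,B,F,A], logical=[E,C,b,B,F,A,G]

Answer: E,C,b,B,F,A,G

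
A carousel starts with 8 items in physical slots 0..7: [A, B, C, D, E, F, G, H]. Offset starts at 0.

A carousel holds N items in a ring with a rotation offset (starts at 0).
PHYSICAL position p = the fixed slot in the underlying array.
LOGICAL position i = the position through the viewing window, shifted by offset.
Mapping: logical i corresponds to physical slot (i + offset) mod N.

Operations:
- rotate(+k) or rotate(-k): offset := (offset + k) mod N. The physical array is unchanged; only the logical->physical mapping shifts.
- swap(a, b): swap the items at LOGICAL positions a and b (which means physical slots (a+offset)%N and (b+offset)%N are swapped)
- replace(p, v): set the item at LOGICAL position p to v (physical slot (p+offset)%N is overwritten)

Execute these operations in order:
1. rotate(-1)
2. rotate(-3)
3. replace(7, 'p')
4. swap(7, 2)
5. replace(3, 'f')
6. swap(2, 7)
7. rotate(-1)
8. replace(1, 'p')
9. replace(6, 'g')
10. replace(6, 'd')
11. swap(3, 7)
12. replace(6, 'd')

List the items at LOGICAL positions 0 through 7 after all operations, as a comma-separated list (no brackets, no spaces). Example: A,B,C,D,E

After op 1 (rotate(-1)): offset=7, physical=[A,B,C,D,E,F,G,H], logical=[H,A,B,C,D,E,F,G]
After op 2 (rotate(-3)): offset=4, physical=[A,B,C,D,E,F,G,H], logical=[E,F,G,H,A,B,C,D]
After op 3 (replace(7, 'p')): offset=4, physical=[A,B,C,p,E,F,G,H], logical=[E,F,G,H,A,B,C,p]
After op 4 (swap(7, 2)): offset=4, physical=[A,B,C,G,E,F,p,H], logical=[E,F,p,H,A,B,C,G]
After op 5 (replace(3, 'f')): offset=4, physical=[A,B,C,G,E,F,p,f], logical=[E,F,p,f,A,B,C,G]
After op 6 (swap(2, 7)): offset=4, physical=[A,B,C,p,E,F,G,f], logical=[E,F,G,f,A,B,C,p]
After op 7 (rotate(-1)): offset=3, physical=[A,B,C,p,E,F,G,f], logical=[p,E,F,G,f,A,B,C]
After op 8 (replace(1, 'p')): offset=3, physical=[A,B,C,p,p,F,G,f], logical=[p,p,F,G,f,A,B,C]
After op 9 (replace(6, 'g')): offset=3, physical=[A,g,C,p,p,F,G,f], logical=[p,p,F,G,f,A,g,C]
After op 10 (replace(6, 'd')): offset=3, physical=[A,d,C,p,p,F,G,f], logical=[p,p,F,G,f,A,d,C]
After op 11 (swap(3, 7)): offset=3, physical=[A,d,G,p,p,F,C,f], logical=[p,p,F,C,f,A,d,G]
After op 12 (replace(6, 'd')): offset=3, physical=[A,d,G,p,p,F,C,f], logical=[p,p,F,C,f,A,d,G]

Answer: p,p,F,C,f,A,d,G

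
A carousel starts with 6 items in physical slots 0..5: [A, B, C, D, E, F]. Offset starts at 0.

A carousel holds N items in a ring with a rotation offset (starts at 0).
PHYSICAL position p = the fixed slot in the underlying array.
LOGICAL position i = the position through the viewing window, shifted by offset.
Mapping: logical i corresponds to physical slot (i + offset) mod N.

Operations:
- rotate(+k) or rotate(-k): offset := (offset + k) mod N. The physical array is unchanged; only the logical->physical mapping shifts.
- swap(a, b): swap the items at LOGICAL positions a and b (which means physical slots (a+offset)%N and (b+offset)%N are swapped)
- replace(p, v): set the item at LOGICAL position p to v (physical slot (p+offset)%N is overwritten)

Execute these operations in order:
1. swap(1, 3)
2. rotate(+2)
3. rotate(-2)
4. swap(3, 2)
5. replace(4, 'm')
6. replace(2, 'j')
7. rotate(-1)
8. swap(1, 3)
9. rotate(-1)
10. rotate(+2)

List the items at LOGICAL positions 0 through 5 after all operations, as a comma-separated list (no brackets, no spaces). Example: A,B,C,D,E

After op 1 (swap(1, 3)): offset=0, physical=[A,D,C,B,E,F], logical=[A,D,C,B,E,F]
After op 2 (rotate(+2)): offset=2, physical=[A,D,C,B,E,F], logical=[C,B,E,F,A,D]
After op 3 (rotate(-2)): offset=0, physical=[A,D,C,B,E,F], logical=[A,D,C,B,E,F]
After op 4 (swap(3, 2)): offset=0, physical=[A,D,B,C,E,F], logical=[A,D,B,C,E,F]
After op 5 (replace(4, 'm')): offset=0, physical=[A,D,B,C,m,F], logical=[A,D,B,C,m,F]
After op 6 (replace(2, 'j')): offset=0, physical=[A,D,j,C,m,F], logical=[A,D,j,C,m,F]
After op 7 (rotate(-1)): offset=5, physical=[A,D,j,C,m,F], logical=[F,A,D,j,C,m]
After op 8 (swap(1, 3)): offset=5, physical=[j,D,A,C,m,F], logical=[F,j,D,A,C,m]
After op 9 (rotate(-1)): offset=4, physical=[j,D,A,C,m,F], logical=[m,F,j,D,A,C]
After op 10 (rotate(+2)): offset=0, physical=[j,D,A,C,m,F], logical=[j,D,A,C,m,F]

Answer: j,D,A,C,m,F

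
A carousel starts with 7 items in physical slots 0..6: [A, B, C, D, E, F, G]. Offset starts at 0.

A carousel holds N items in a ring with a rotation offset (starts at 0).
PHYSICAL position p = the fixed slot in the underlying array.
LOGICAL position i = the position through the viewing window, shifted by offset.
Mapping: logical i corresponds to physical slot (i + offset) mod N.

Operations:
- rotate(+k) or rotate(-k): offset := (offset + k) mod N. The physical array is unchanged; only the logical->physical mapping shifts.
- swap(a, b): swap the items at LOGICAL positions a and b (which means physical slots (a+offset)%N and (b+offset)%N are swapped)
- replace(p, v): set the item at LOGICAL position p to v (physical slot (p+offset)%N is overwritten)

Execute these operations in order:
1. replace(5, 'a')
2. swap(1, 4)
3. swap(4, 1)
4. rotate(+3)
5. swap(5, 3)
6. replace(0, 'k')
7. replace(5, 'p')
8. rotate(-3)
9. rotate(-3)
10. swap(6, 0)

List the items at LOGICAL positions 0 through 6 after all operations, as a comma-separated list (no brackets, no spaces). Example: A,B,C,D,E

Answer: k,a,B,A,p,C,E

Derivation:
After op 1 (replace(5, 'a')): offset=0, physical=[A,B,C,D,E,a,G], logical=[A,B,C,D,E,a,G]
After op 2 (swap(1, 4)): offset=0, physical=[A,E,C,D,B,a,G], logical=[A,E,C,D,B,a,G]
After op 3 (swap(4, 1)): offset=0, physical=[A,B,C,D,E,a,G], logical=[A,B,C,D,E,a,G]
After op 4 (rotate(+3)): offset=3, physical=[A,B,C,D,E,a,G], logical=[D,E,a,G,A,B,C]
After op 5 (swap(5, 3)): offset=3, physical=[A,G,C,D,E,a,B], logical=[D,E,a,B,A,G,C]
After op 6 (replace(0, 'k')): offset=3, physical=[A,G,C,k,E,a,B], logical=[k,E,a,B,A,G,C]
After op 7 (replace(5, 'p')): offset=3, physical=[A,p,C,k,E,a,B], logical=[k,E,a,B,A,p,C]
After op 8 (rotate(-3)): offset=0, physical=[A,p,C,k,E,a,B], logical=[A,p,C,k,E,a,B]
After op 9 (rotate(-3)): offset=4, physical=[A,p,C,k,E,a,B], logical=[E,a,B,A,p,C,k]
After op 10 (swap(6, 0)): offset=4, physical=[A,p,C,E,k,a,B], logical=[k,a,B,A,p,C,E]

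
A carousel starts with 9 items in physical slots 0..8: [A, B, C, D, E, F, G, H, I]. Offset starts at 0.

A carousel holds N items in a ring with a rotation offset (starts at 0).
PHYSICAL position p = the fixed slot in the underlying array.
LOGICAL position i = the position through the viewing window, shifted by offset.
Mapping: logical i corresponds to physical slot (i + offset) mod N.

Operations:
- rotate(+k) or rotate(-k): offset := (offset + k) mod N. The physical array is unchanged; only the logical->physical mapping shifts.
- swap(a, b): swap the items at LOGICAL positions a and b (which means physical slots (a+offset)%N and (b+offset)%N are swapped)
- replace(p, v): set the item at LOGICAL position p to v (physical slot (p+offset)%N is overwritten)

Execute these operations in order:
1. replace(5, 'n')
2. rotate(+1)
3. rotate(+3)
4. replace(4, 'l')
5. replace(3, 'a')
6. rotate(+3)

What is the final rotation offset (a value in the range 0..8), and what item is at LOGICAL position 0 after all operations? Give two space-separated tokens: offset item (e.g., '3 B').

Answer: 7 a

Derivation:
After op 1 (replace(5, 'n')): offset=0, physical=[A,B,C,D,E,n,G,H,I], logical=[A,B,C,D,E,n,G,H,I]
After op 2 (rotate(+1)): offset=1, physical=[A,B,C,D,E,n,G,H,I], logical=[B,C,D,E,n,G,H,I,A]
After op 3 (rotate(+3)): offset=4, physical=[A,B,C,D,E,n,G,H,I], logical=[E,n,G,H,I,A,B,C,D]
After op 4 (replace(4, 'l')): offset=4, physical=[A,B,C,D,E,n,G,H,l], logical=[E,n,G,H,l,A,B,C,D]
After op 5 (replace(3, 'a')): offset=4, physical=[A,B,C,D,E,n,G,a,l], logical=[E,n,G,a,l,A,B,C,D]
After op 6 (rotate(+3)): offset=7, physical=[A,B,C,D,E,n,G,a,l], logical=[a,l,A,B,C,D,E,n,G]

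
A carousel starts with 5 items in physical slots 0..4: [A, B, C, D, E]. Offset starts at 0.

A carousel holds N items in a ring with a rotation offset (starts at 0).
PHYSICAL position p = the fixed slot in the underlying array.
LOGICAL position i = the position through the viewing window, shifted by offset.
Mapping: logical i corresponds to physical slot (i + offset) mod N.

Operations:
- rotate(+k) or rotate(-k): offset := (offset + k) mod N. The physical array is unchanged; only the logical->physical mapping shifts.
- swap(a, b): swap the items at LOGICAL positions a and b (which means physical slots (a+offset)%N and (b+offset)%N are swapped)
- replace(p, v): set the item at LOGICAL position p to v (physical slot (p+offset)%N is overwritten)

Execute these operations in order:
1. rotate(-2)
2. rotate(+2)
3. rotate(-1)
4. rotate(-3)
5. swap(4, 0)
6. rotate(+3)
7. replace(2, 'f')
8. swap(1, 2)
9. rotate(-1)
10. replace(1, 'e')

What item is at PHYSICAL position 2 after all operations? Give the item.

After op 1 (rotate(-2)): offset=3, physical=[A,B,C,D,E], logical=[D,E,A,B,C]
After op 2 (rotate(+2)): offset=0, physical=[A,B,C,D,E], logical=[A,B,C,D,E]
After op 3 (rotate(-1)): offset=4, physical=[A,B,C,D,E], logical=[E,A,B,C,D]
After op 4 (rotate(-3)): offset=1, physical=[A,B,C,D,E], logical=[B,C,D,E,A]
After op 5 (swap(4, 0)): offset=1, physical=[B,A,C,D,E], logical=[A,C,D,E,B]
After op 6 (rotate(+3)): offset=4, physical=[B,A,C,D,E], logical=[E,B,A,C,D]
After op 7 (replace(2, 'f')): offset=4, physical=[B,f,C,D,E], logical=[E,B,f,C,D]
After op 8 (swap(1, 2)): offset=4, physical=[f,B,C,D,E], logical=[E,f,B,C,D]
After op 9 (rotate(-1)): offset=3, physical=[f,B,C,D,E], logical=[D,E,f,B,C]
After op 10 (replace(1, 'e')): offset=3, physical=[f,B,C,D,e], logical=[D,e,f,B,C]

Answer: C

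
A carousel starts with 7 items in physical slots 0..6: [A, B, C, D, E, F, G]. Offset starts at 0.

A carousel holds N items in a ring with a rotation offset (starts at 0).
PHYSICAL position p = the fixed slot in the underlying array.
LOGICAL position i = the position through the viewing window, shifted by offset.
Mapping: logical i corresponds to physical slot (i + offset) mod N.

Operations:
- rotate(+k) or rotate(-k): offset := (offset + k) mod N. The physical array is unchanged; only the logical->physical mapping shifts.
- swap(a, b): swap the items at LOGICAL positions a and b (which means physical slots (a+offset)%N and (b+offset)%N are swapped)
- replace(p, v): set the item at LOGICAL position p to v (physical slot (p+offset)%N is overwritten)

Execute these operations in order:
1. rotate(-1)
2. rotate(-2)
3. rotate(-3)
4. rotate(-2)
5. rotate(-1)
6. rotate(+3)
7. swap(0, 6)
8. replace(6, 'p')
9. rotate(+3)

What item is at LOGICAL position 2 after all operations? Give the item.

Answer: G

Derivation:
After op 1 (rotate(-1)): offset=6, physical=[A,B,C,D,E,F,G], logical=[G,A,B,C,D,E,F]
After op 2 (rotate(-2)): offset=4, physical=[A,B,C,D,E,F,G], logical=[E,F,G,A,B,C,D]
After op 3 (rotate(-3)): offset=1, physical=[A,B,C,D,E,F,G], logical=[B,C,D,E,F,G,A]
After op 4 (rotate(-2)): offset=6, physical=[A,B,C,D,E,F,G], logical=[G,A,B,C,D,E,F]
After op 5 (rotate(-1)): offset=5, physical=[A,B,C,D,E,F,G], logical=[F,G,A,B,C,D,E]
After op 6 (rotate(+3)): offset=1, physical=[A,B,C,D,E,F,G], logical=[B,C,D,E,F,G,A]
After op 7 (swap(0, 6)): offset=1, physical=[B,A,C,D,E,F,G], logical=[A,C,D,E,F,G,B]
After op 8 (replace(6, 'p')): offset=1, physical=[p,A,C,D,E,F,G], logical=[A,C,D,E,F,G,p]
After op 9 (rotate(+3)): offset=4, physical=[p,A,C,D,E,F,G], logical=[E,F,G,p,A,C,D]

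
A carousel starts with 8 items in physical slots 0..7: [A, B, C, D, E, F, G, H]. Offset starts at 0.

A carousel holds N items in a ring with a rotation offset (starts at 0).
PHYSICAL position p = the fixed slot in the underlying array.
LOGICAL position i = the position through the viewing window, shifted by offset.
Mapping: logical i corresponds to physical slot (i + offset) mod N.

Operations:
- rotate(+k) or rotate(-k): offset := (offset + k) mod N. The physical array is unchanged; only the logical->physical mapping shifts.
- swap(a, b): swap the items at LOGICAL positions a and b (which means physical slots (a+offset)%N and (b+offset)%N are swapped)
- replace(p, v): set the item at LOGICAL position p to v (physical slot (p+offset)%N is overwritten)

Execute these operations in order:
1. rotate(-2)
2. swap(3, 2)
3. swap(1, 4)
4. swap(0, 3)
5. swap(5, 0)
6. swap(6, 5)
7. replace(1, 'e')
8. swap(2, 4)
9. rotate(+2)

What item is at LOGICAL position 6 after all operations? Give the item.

After op 1 (rotate(-2)): offset=6, physical=[A,B,C,D,E,F,G,H], logical=[G,H,A,B,C,D,E,F]
After op 2 (swap(3, 2)): offset=6, physical=[B,A,C,D,E,F,G,H], logical=[G,H,B,A,C,D,E,F]
After op 3 (swap(1, 4)): offset=6, physical=[B,A,H,D,E,F,G,C], logical=[G,C,B,A,H,D,E,F]
After op 4 (swap(0, 3)): offset=6, physical=[B,G,H,D,E,F,A,C], logical=[A,C,B,G,H,D,E,F]
After op 5 (swap(5, 0)): offset=6, physical=[B,G,H,A,E,F,D,C], logical=[D,C,B,G,H,A,E,F]
After op 6 (swap(6, 5)): offset=6, physical=[B,G,H,E,A,F,D,C], logical=[D,C,B,G,H,E,A,F]
After op 7 (replace(1, 'e')): offset=6, physical=[B,G,H,E,A,F,D,e], logical=[D,e,B,G,H,E,A,F]
After op 8 (swap(2, 4)): offset=6, physical=[H,G,B,E,A,F,D,e], logical=[D,e,H,G,B,E,A,F]
After op 9 (rotate(+2)): offset=0, physical=[H,G,B,E,A,F,D,e], logical=[H,G,B,E,A,F,D,e]

Answer: D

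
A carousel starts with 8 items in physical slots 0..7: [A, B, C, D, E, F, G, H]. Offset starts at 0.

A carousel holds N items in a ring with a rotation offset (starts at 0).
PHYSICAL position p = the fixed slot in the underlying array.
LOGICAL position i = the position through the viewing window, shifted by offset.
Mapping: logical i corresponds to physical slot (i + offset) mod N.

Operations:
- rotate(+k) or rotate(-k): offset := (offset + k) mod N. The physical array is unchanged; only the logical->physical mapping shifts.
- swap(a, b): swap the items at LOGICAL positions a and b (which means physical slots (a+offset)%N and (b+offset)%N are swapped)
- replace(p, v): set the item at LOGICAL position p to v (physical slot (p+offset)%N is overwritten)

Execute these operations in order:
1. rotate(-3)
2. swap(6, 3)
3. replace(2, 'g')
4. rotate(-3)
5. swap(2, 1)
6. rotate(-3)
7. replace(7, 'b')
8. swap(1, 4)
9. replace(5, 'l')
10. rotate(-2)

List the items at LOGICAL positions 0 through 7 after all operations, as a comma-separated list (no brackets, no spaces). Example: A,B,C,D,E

After op 1 (rotate(-3)): offset=5, physical=[A,B,C,D,E,F,G,H], logical=[F,G,H,A,B,C,D,E]
After op 2 (swap(6, 3)): offset=5, physical=[D,B,C,A,E,F,G,H], logical=[F,G,H,D,B,C,A,E]
After op 3 (replace(2, 'g')): offset=5, physical=[D,B,C,A,E,F,G,g], logical=[F,G,g,D,B,C,A,E]
After op 4 (rotate(-3)): offset=2, physical=[D,B,C,A,E,F,G,g], logical=[C,A,E,F,G,g,D,B]
After op 5 (swap(2, 1)): offset=2, physical=[D,B,C,E,A,F,G,g], logical=[C,E,A,F,G,g,D,B]
After op 6 (rotate(-3)): offset=7, physical=[D,B,C,E,A,F,G,g], logical=[g,D,B,C,E,A,F,G]
After op 7 (replace(7, 'b')): offset=7, physical=[D,B,C,E,A,F,b,g], logical=[g,D,B,C,E,A,F,b]
After op 8 (swap(1, 4)): offset=7, physical=[E,B,C,D,A,F,b,g], logical=[g,E,B,C,D,A,F,b]
After op 9 (replace(5, 'l')): offset=7, physical=[E,B,C,D,l,F,b,g], logical=[g,E,B,C,D,l,F,b]
After op 10 (rotate(-2)): offset=5, physical=[E,B,C,D,l,F,b,g], logical=[F,b,g,E,B,C,D,l]

Answer: F,b,g,E,B,C,D,l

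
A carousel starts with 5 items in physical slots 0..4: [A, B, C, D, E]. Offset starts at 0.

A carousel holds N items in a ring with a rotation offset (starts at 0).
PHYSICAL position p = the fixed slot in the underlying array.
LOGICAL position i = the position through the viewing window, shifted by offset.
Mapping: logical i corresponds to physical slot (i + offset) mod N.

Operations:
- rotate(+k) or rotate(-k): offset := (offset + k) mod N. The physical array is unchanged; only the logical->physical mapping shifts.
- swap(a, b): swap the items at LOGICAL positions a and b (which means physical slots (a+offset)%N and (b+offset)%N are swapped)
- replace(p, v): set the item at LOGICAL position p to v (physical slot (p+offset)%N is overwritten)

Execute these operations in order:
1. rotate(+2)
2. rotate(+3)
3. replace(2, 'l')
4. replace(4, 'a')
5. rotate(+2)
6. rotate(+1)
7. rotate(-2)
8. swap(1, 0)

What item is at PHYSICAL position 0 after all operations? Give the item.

Answer: A

Derivation:
After op 1 (rotate(+2)): offset=2, physical=[A,B,C,D,E], logical=[C,D,E,A,B]
After op 2 (rotate(+3)): offset=0, physical=[A,B,C,D,E], logical=[A,B,C,D,E]
After op 3 (replace(2, 'l')): offset=0, physical=[A,B,l,D,E], logical=[A,B,l,D,E]
After op 4 (replace(4, 'a')): offset=0, physical=[A,B,l,D,a], logical=[A,B,l,D,a]
After op 5 (rotate(+2)): offset=2, physical=[A,B,l,D,a], logical=[l,D,a,A,B]
After op 6 (rotate(+1)): offset=3, physical=[A,B,l,D,a], logical=[D,a,A,B,l]
After op 7 (rotate(-2)): offset=1, physical=[A,B,l,D,a], logical=[B,l,D,a,A]
After op 8 (swap(1, 0)): offset=1, physical=[A,l,B,D,a], logical=[l,B,D,a,A]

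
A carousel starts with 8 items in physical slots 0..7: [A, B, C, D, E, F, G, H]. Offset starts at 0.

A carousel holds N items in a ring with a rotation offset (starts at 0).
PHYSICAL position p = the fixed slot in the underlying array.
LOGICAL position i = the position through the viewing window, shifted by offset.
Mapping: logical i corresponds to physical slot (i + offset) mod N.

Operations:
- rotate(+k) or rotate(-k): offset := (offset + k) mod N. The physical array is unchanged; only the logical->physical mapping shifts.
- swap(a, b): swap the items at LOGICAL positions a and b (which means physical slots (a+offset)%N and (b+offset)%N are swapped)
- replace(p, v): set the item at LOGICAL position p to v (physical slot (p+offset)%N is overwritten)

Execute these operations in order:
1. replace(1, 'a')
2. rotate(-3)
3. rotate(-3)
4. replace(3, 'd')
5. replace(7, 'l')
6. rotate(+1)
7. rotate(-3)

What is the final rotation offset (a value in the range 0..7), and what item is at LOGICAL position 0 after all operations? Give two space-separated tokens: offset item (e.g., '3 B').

After op 1 (replace(1, 'a')): offset=0, physical=[A,a,C,D,E,F,G,H], logical=[A,a,C,D,E,F,G,H]
After op 2 (rotate(-3)): offset=5, physical=[A,a,C,D,E,F,G,H], logical=[F,G,H,A,a,C,D,E]
After op 3 (rotate(-3)): offset=2, physical=[A,a,C,D,E,F,G,H], logical=[C,D,E,F,G,H,A,a]
After op 4 (replace(3, 'd')): offset=2, physical=[A,a,C,D,E,d,G,H], logical=[C,D,E,d,G,H,A,a]
After op 5 (replace(7, 'l')): offset=2, physical=[A,l,C,D,E,d,G,H], logical=[C,D,E,d,G,H,A,l]
After op 6 (rotate(+1)): offset=3, physical=[A,l,C,D,E,d,G,H], logical=[D,E,d,G,H,A,l,C]
After op 7 (rotate(-3)): offset=0, physical=[A,l,C,D,E,d,G,H], logical=[A,l,C,D,E,d,G,H]

Answer: 0 A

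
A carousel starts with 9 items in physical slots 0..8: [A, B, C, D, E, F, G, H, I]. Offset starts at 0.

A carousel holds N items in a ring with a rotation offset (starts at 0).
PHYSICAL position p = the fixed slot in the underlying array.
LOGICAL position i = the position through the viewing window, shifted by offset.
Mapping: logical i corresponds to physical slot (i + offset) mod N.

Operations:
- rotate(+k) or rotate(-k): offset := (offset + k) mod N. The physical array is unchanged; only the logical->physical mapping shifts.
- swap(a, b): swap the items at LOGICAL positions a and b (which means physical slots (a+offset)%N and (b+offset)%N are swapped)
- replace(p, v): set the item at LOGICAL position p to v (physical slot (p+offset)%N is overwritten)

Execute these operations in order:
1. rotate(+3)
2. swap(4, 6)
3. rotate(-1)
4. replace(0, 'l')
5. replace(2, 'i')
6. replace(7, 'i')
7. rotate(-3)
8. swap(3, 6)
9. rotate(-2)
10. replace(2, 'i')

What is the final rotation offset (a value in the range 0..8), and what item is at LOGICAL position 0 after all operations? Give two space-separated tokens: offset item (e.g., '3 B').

Answer: 6 G

Derivation:
After op 1 (rotate(+3)): offset=3, physical=[A,B,C,D,E,F,G,H,I], logical=[D,E,F,G,H,I,A,B,C]
After op 2 (swap(4, 6)): offset=3, physical=[H,B,C,D,E,F,G,A,I], logical=[D,E,F,G,A,I,H,B,C]
After op 3 (rotate(-1)): offset=2, physical=[H,B,C,D,E,F,G,A,I], logical=[C,D,E,F,G,A,I,H,B]
After op 4 (replace(0, 'l')): offset=2, physical=[H,B,l,D,E,F,G,A,I], logical=[l,D,E,F,G,A,I,H,B]
After op 5 (replace(2, 'i')): offset=2, physical=[H,B,l,D,i,F,G,A,I], logical=[l,D,i,F,G,A,I,H,B]
After op 6 (replace(7, 'i')): offset=2, physical=[i,B,l,D,i,F,G,A,I], logical=[l,D,i,F,G,A,I,i,B]
After op 7 (rotate(-3)): offset=8, physical=[i,B,l,D,i,F,G,A,I], logical=[I,i,B,l,D,i,F,G,A]
After op 8 (swap(3, 6)): offset=8, physical=[i,B,F,D,i,l,G,A,I], logical=[I,i,B,F,D,i,l,G,A]
After op 9 (rotate(-2)): offset=6, physical=[i,B,F,D,i,l,G,A,I], logical=[G,A,I,i,B,F,D,i,l]
After op 10 (replace(2, 'i')): offset=6, physical=[i,B,F,D,i,l,G,A,i], logical=[G,A,i,i,B,F,D,i,l]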